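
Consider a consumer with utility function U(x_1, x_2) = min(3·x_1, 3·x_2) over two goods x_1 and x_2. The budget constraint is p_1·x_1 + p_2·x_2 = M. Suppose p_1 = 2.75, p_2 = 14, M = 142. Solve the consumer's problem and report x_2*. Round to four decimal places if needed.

x_2* = 8.4776

With perfect complements, no substitution: consume in ratio x_1:x_2 = 3:3.
Budget: p_1·x_1 + p_2·x_1 = M, so (3·p_1 + 3·p_2)·x_1 = 3·M.
Demand: x_1*(p_1,p_2,M) = 3·M/(3·p_1 + 3·p_2), x_2* = 3·M/(3·p_1 + 3·p_2).
Here 3·2.75 + 3·14 = 50.25, giving x_2* = 8.4776.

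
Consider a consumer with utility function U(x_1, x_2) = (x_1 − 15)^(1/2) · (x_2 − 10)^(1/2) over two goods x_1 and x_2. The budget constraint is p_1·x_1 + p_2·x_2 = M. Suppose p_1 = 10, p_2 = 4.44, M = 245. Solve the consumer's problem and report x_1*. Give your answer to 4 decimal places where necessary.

Let x_1' = x_1−15, x_2' = x_2−10. MRS = x_2'/x_1' = p_1/p_2.
After buying the subsistence bundle (15, 10), a share 0.5 of the remaining income goes to x_1: x_1* = 15 + 0.5·(M − 15p_1 − 10p_2)/p_1.
Discretionary income = 245 − 15·10 − 10·4.44 = 50.6; x_1* = 15 + 0.5·50.6/10 = 17.53.

x_1* = 17.53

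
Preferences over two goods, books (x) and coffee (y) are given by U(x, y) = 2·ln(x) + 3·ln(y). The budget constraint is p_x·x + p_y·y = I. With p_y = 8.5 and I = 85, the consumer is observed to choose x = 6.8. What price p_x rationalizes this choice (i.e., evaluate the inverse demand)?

p_x = 5

MU_x/MU_y = (2·y)/(3·x); tangency sets this equal to p_x/p_y.
Rearranging, p_y·y = (3/2)·p_x·x. Substituting into the budget gives p_x·x·(1 + (3/2)) = I.
Demand: x*(p_x,p_y,I) = 0.4·I/p_x and y* = 0.6·I/p_y.
Set x* = 6.8 in the demand function and solve for p_x: p_x = 5.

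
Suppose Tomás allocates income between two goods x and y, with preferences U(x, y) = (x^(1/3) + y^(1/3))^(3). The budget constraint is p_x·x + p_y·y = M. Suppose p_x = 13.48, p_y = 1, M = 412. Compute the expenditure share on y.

From the CES first-order condition, (y/x)^(2/3) = p_x/p_y.
Solve for the ratio: y/x = [p_x/p_y]^(1.5).
With the ratio pinned down, the budget gives x* = M/(p_x + p_y·(y/x)) and y* = (y/x)·x*.
Numerically y/x = 49.491981, so x* = 412/(13.48 + 1·49.491981) = 6.5426 and y* = 49.491981·6.5426 = 323.8059.
Expenditure on y: 1·323.8059 = 323.8059; share = 0.7859.

share on y = 0.7859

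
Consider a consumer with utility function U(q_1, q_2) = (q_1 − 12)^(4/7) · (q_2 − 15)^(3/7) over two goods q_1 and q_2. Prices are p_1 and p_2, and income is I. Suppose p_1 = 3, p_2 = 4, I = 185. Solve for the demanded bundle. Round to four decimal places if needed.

MRS = (4/3)·(q_2−15)/(q_1−12). Tangency with p_1/p_2 gives q_2−15 = (3/4)·(p_1/p_2)·(q_1−12).
After buying the subsistence bundle (12, 15), a share 4/7 of the remaining income goes to q_1: q_1* = 12 + 4/7·(I − 12p_1 − 15p_2)/p_1.
Discretionary income = 185 − 12·3 − 15·4 = 89; q_1* = 12 + 4/7·89/3 = 28.9524; q_2* = 15 + 3/7·89/4 = 24.5357.

q_1* = 28.9524, q_2* = 24.5357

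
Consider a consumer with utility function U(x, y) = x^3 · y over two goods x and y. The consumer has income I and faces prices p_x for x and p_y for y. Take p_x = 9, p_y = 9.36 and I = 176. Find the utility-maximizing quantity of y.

The MRS is 3·y/x. Set MRS = p_x/p_y.
Rearranging, p_y·y = (1/3)·p_x·x. Substituting into the budget gives p_x·x·(1 + (1/3)) = I.
Demand: x*(p_x,p_y,I) = 0.75·I/p_x and y* = 0.25·I/p_y.
At p_x=9, p_y=9.36, I=176: y* = 0.25·176/9.36 = 4.7009.

y* = 4.7009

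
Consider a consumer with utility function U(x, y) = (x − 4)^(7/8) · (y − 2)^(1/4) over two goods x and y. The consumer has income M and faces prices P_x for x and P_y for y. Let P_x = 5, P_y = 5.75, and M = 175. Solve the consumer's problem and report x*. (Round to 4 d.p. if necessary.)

x* = 26.3222

Let x' = x−4, y' = y−2. MRS = (7/2)·y'/x' = P_x/P_y.
After buying the subsistence bundle (4, 2), a share 7/9 of the remaining income goes to x: x* = 4 + 7/9·(M − 4P_x − 2P_y)/P_x.
Discretionary income = 175 − 4·5 − 2·5.75 = 143.5; x* = 4 + 7/9·143.5/5 = 26.3222.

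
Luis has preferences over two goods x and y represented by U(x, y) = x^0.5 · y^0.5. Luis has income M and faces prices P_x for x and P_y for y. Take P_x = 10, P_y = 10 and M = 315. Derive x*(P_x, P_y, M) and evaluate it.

x* = 15.75

The MRS is y/x. Set MRS = P_x/P_y.
So 0.5·P_y·y = 0.5·P_x·x; combined with the budget, a share 0.5 of income goes to x.
Demand: x*(P_x,P_y,M) = 0.5·M/P_x and y* = 0.5·M/P_y.
At P_x=10, P_y=10, M=315: x* = 0.5·315/10 = 15.75.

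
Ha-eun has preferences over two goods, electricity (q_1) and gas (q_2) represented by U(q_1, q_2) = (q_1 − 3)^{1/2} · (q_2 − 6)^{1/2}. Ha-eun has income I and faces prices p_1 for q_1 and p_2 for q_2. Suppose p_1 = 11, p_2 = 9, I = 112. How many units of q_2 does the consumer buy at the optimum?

q_2* = 7.3889

This is Cobb-Douglas in (q_1−3, q_2−6): tangency gives 0.5·p_2·(q_2−6) = 0.5·p_1·(q_1−3).
Substituting into the budget: q_1* = 3 + 0.5·(I − 3·p_1 − 6·p_2)/p_1, and q_2* = 6 + 0.5·(…)/p_2.
Discretionary income = 112 − 3·11 − 6·9 = 25; q_2* = 6 + 0.5·25/9 = 7.3889.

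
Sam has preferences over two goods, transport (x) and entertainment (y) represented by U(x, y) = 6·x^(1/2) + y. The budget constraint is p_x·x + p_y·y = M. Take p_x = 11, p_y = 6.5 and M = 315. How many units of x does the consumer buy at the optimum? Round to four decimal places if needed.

x* = 3.1426

MU_x = 3/√x, MU_y = 1. Tangency: 3/√x = p_x/p_y.
Thus x* = (3·p_y/p_x)² — independent of M — with the rest of income spent on y.
Plugging in: x* = (3·6.5/11)² = 3.1426.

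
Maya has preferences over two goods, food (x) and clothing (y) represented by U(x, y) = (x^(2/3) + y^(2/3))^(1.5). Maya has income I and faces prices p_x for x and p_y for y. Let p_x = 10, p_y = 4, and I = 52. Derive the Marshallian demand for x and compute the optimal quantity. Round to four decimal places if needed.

With the ratio pinned down, the budget gives x* = I/(p_x + p_y·(y/x)) and y* = (y/x)·x*.
Numerically y/x = 15.625, so x* = 52/(10 + 4·15.625) = 0.7172.

x* = 0.7172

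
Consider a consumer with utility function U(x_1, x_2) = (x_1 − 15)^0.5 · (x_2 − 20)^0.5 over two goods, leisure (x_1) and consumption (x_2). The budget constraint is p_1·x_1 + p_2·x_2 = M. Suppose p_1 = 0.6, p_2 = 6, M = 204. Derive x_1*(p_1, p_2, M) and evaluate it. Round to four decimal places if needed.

x_1* = 77.5

This is Cobb-Douglas in (x_1−15, x_2−20): tangency gives 0.5·p_2·(x_2−20) = 0.5·p_1·(x_1−15).
Substituting into the budget: x_1* = 15 + 0.5·(M − 15·p_1 − 20·p_2)/p_1, and x_2* = 20 + 0.5·(…)/p_2.
Discretionary income = 204 − 15·0.6 − 20·6 = 75; x_1* = 15 + 0.5·75/0.6 = 77.5.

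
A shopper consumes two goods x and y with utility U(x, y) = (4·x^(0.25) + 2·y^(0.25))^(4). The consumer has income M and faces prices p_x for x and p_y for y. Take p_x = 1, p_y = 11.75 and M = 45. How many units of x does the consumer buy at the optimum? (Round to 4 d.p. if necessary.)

From the CES first-order condition, 2·(y/x)^(0.75) = p_x/p_y.
Hence y/x = ((1/2)·p_x/p_y)^(1/(0.75)), i.e. raised to the 4/3 power.
With the ratio pinned down, the budget gives x* = M/(p_x + p_y·(y/x)) and y* = (y/x)·x*.
Numerically y/x = 0.014856, so x* = 45/(1 + 11.75·0.014856) = 38.3122.

x* = 38.3122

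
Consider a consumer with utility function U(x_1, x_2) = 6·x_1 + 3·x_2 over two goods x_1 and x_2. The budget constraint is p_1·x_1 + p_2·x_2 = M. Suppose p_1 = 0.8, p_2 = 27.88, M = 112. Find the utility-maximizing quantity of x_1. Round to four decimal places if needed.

Linear utility — the consumer picks whichever good has higher MU/price: 6/0.8 = 7.5 vs 3/27.88 = 0.1076.
x_1 gives more utility per dollar, so spend all income on x_1: x_1* = M/p_1, x_2* = 0.
Numerically: x_1* = 140, x_2* = 0.

x_1* = 140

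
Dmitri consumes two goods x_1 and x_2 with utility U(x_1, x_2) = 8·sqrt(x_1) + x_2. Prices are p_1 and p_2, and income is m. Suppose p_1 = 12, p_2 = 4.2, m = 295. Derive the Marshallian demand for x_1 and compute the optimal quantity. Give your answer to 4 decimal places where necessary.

x_1* = 1.96

Set MRS = p_1/p_2: 4·x_1^(−1/2) = p_1/p_2.
Solve: √x_1 = 4·p_2/p_1, so x_1*(p_1,p_2) = (4·p_2/p_1)², and x_2* = (m − p_1·x_1*)/p_2.
Plugging in: x_1* = (4·4.2/12)² = 1.96.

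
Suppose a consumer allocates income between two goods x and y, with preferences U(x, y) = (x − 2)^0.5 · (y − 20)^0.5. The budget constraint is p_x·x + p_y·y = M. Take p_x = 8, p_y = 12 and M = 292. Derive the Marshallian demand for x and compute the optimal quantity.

Substituting into the budget: x* = 2 + 0.5·(M − 2·p_x − 20·p_y)/p_x, and y* = 20 + 0.5·(…)/p_y.
Discretionary income = 292 − 2·8 − 20·12 = 36; x* = 2 + 0.5·36/8 = 4.25.

x* = 4.25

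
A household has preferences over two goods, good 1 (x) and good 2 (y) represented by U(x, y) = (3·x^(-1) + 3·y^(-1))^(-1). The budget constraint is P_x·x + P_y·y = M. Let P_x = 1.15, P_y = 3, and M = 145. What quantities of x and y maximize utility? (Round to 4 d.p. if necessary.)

x* = 48.2141, y* = 29.8513

From the CES first-order condition, (y/x)^(2) = P_x/P_y.
Solve for the ratio: y/x = [P_x/P_y]^(0.5).
Substitute y = (y/x)·x into the budget: x* = M/(P_x + P_y·(y/x)).
Numerically y/x = 0.619139, so x* = 145/(1.15 + 3·0.619139) = 48.2141 and y* = 0.619139·48.2141 = 29.8513.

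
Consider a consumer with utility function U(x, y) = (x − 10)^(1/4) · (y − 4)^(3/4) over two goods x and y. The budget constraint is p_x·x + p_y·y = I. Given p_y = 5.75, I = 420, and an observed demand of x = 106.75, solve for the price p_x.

This is Cobb-Douglas in (x−10, y−4): tangency gives 0.25·p_y·(y−4) = 0.75·p_x·(x−10).
After buying the subsistence bundle (10, 4), a share 0.25 of the remaining income goes to x: x* = 10 + 0.25·(I − 10p_x − 4p_y)/p_x.
Set x* = 106.75 in the demand function and solve for p_x: p_x = 1.

p_x = 1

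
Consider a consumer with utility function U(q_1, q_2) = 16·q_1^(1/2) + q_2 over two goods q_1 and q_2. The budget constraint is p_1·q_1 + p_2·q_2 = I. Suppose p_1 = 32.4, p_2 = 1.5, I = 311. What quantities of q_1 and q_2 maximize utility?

q_1* = 0.1372, q_2* = 204.3704

MU_q_1 = 8/√q_1, MU_q_2 = 1. Tangency: 8/√q_1 = p_1/p_2.
Solve: √q_1 = 8·p_2/p_1, so q_1*(p_1,p_2) = (8·p_2/p_1)², and q_2* = (I − p_1·q_1*)/p_2.
Plugging in: q_1* = (8·1.5/32.4)² = 0.1372, q_2* = 204.3704.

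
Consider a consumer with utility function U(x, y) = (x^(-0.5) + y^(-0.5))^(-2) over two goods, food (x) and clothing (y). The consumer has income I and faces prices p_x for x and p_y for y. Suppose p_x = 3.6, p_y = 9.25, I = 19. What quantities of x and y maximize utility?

MU_x ∝ x^(-1.5), MU_y ∝ y^(-1.5), so MRS = (y/x)^(1.5) = p_x/p_y.
Solve for the ratio: y/x = [p_x/p_y]^(2/3).
With the ratio pinned down, the budget gives x* = I/(p_x + p_y·(y/x)) and y* = (y/x)·x*.
Numerically y/x = 0.533057, so x* = 19/(3.6 + 9.25·0.533057) = 2.2272 and y* = 0.533057·2.2272 = 1.1872.

x* = 2.2272, y* = 1.1872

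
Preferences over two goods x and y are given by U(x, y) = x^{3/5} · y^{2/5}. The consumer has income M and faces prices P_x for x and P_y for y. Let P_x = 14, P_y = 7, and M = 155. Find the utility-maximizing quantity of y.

y* = 8.8571

MU_x/MU_y = (0.6·y)/(0.4·x); tangency sets this equal to P_x/P_y.
So 0.6·P_y·y = 0.4·P_x·x; combined with the budget, a share 0.6 of income goes to x.
Demand: x*(P_x,P_y,M) = 0.6·M/P_x and y* = 0.4·M/P_y.
At P_x=14, P_y=7, M=155: y* = 0.4·155/7 = 8.8571.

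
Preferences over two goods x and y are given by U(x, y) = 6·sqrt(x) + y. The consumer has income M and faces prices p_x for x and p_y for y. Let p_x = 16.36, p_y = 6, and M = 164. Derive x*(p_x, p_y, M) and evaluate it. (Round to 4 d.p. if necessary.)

x* = 1.2105

MU_x = 3/√x, MU_y = 1. Tangency: 3/√x = p_x/p_y.
Solve: √x = 3·p_y/p_x, so x*(p_x,p_y) = (3·p_y/p_x)², and y* = (M − p_x·x*)/p_y.
Plugging in: x* = (3·6/16.36)² = 1.2105.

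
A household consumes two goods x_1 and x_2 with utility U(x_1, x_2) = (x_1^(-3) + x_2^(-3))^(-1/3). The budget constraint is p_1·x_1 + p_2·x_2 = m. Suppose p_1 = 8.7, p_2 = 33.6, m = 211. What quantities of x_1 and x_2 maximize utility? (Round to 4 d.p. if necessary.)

MU_x_1 ∝ x_1^(-4), MU_x_2 ∝ x_2^(-4), so MRS = (x_2/x_1)^(4) = p_1/p_2.
Hence x_2/x_1 = (p_1/p_2)^(1/(4)), i.e. raised to the 0.25 power.
Substitute x_2 = (x_2/x_1)·x_1 into the budget: x_1* = m/(p_1 + p_2·(x_2/x_1)).
Numerically x_2/x_1 = 0.713337, so x_1* = 211/(8.7 + 33.6·0.713337) = 6.4589 and x_2* = 0.713337·6.4589 = 4.6074.

x_1* = 6.4589, x_2* = 4.6074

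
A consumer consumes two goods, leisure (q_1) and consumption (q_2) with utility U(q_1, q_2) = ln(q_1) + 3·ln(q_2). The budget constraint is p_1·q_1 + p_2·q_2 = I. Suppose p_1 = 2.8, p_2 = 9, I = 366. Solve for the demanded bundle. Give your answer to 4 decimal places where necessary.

Tangency: MRS = (1/3)·q_2/q_1 = p_1/p_2.
Rearranging, p_2·q_2 = 3·p_1·q_1. Substituting into the budget gives p_1·q_1·(1 + 3) = I.
Demand: q_1*(p_1,p_2,I) = 0.25·I/p_1 and q_2* = 0.75·I/p_2.
At p_1=2.8, p_2=9, I=366: q_1* = 0.25·366/2.8 = 32.6786, q_2* = 30.5.

q_1* = 32.6786, q_2* = 30.5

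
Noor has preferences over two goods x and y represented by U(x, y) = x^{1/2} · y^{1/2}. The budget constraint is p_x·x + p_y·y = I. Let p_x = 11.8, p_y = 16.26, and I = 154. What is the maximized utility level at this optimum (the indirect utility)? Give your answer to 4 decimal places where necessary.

V = 5.5589

At p_x=11.8, p_y=16.26, I=154: x* = 0.5·154/11.8 = 6.5254, y* = 4.7355.
Utility at the optimum: U(6.5254, 4.7355) = 5.5589.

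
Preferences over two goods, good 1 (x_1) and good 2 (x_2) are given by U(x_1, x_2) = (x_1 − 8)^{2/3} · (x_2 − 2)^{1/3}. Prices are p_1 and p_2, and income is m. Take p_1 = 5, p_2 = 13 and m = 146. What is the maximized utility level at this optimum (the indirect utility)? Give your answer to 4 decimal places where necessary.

V = 6.1569

MRS = 2·(x_2−2)/(x_1−8). Tangency with p_1/p_2 gives x_2−2 = (1/2)·(p_1/p_2)·(x_1−8).
After buying the subsistence bundle (8, 2), a share 2/3 of the remaining income goes to x_1: x_1* = 8 + 2/3·(m − 8p_1 − 2p_2)/p_1.
Discretionary income = 146 − 8·5 − 2·13 = 80; x_1* = 8 + 2/3·80/5 = 18.6667; x_2* = 2 + 1/3·80/13 = 4.0513.
Utility at the optimum: U(18.6667, 4.0513) = 6.1569.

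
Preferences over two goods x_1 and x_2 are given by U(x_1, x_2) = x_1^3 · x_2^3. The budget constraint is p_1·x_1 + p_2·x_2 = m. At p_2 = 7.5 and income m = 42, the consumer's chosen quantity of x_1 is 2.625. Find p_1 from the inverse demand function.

MU_x_1/MU_x_2 = (3·x_2)/(3·x_1); tangency sets this equal to p_1/p_2.
Rearranging, p_2·x_2 = p_1·x_1. Substituting into the budget gives p_1·x_1·(1 + 1) = m.
Demand: x_1*(p_1,p_2,m) = 0.5·m/p_1 and x_2* = 0.5·m/p_2.
Set x_1* = 2.625 in the demand function and solve for p_1: p_1 = 8.

p_1 = 8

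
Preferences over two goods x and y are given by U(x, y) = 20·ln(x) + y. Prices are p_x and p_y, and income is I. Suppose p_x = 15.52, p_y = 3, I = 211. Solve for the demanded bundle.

x* = 3.866, y* = 50.3333

At the given prices: x* = 20·3/15.52 = 3.866, and y* = 50.3333.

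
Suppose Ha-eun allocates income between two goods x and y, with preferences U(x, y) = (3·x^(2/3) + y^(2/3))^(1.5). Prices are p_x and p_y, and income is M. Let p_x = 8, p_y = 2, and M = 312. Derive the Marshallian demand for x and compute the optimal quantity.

x* = 24.4884

MU_x ∝ 3·x^(-1/3), MU_y ∝ y^(-1/3), so MRS = 3·(y/x)^(1/3) = p_x/p_y.
Solve for the ratio: y/x = [(1/3)·p_x/p_y]^(3).
Substitute y = (y/x)·x into the budget: x* = M/(p_x + p_y·(y/x)).
Numerically y/x = 2.37037, so x* = 312/(8 + 2·2.37037) = 24.4884.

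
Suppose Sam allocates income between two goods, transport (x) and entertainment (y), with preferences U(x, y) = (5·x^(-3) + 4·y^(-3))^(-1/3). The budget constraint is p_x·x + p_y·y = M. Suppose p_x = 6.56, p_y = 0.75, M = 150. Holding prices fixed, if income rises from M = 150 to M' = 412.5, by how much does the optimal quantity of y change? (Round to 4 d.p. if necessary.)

Δy* = 54.8773

From the CES first-order condition, (5/4)·(y/x)^(4) = p_x/p_y.
Hence y/x = ((4/5)·p_x/p_y)^(1/(4)), i.e. raised to the 0.25 power.
With the ratio pinned down, the budget gives x* = M/(p_x + p_y·(y/x)) and y* = (y/x)·x*.
Numerically y/x = 1.626422, so x* = 150/(6.56 + 0.75·1.626422) = 19.2807 and y* = 1.626422·19.2807 = 31.3585.
At M' = 412.5: y* = 86.2358. Change: 86.2358 − 31.3585 = 54.8773.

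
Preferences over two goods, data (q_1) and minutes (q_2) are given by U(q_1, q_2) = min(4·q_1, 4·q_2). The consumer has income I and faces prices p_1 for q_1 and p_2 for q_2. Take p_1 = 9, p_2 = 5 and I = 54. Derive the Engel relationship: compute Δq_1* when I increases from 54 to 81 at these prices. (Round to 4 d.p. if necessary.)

Δq_1* = 1.9286

Demand: q_1*(p_1,p_2,I) = 4·I/(4·p_1 + 4·p_2), q_2* = 4·I/(4·p_1 + 4·p_2).
Here 4·9 + 4·5 = 56, giving q_1* = 3.8571.
At I' = 81: q_1* = 5.7857. Change: 5.7857 − 3.8571 = 1.9286.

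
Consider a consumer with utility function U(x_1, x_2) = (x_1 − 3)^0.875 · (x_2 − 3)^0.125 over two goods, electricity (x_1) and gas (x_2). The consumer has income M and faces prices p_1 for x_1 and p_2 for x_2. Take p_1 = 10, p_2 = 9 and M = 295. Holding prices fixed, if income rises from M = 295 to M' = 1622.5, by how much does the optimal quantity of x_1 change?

Δx_1* = 116.1562

This is Cobb-Douglas in (x_1−3, x_2−3): tangency gives 0.875·p_2·(x_2−3) = 0.125·p_1·(x_1−3).
After buying the subsistence bundle (3, 3), a share 0.875 of the remaining income goes to x_1: x_1* = 3 + 0.875·(M − 3p_1 − 3p_2)/p_1.
Discretionary income = 295 − 3·10 − 3·9 = 238; x_1* = 3 + 0.875·238/10 = 23.825.
At M' = 1622.5: x_1* = 139.9812. Change: 139.9812 − 23.825 = 116.1562.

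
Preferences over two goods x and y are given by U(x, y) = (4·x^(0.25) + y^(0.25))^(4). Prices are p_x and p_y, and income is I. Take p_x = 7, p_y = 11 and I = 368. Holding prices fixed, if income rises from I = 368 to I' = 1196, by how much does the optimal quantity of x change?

MU_x ∝ 4·x^(-0.75), MU_y ∝ y^(-0.75), so MRS = 4·(y/x)^(0.75) = p_x/p_y.
Solve for the ratio: y/x = [(1/4)·p_x/p_y]^(4/3).
With the ratio pinned down, the budget gives x* = I/(p_x + p_y·(y/x)) and y* = (y/x)·x*.
Numerically y/x = 0.086204, so x* = 368/(7 + 11·0.086204) = 46.2995.
At I' = 1196: x* = 150.4735. Change: 150.4735 − 46.2995 = 104.174.

Δx* = 104.174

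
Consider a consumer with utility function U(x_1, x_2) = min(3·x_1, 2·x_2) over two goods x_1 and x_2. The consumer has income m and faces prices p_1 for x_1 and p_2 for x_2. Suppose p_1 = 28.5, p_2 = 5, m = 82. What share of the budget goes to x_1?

share on x_1 = 0.7917

With perfect complements, no substitution: consume in ratio x_1:x_2 = 2:3.
Budget: p_1·x_1 + p_2·(3/2)·x_1 = m, so (2·p_1 + 3·p_2)·x_1 = 2·m.
Demand: x_1*(p_1,p_2,m) = 2·m/(2·p_1 + 3·p_2), x_2* = 3·m/(2·p_1 + 3·p_2).
Here 2·28.5 + 3·5 = 72, giving x_1* = 2.2778 and x_2* = 3.4167.
Expenditure on x_1: 28.5·2.2778 = 64.9167; share = 0.7917.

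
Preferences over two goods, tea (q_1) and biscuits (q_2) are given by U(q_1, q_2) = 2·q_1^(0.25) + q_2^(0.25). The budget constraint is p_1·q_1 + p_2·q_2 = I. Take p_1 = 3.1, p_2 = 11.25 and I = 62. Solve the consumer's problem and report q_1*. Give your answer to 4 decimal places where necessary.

q_1* = 15.8952

With the ratio pinned down, the budget gives q_1* = I/(p_1 + p_2·(q_2/q_1)) and q_2* = (q_2/q_1)·q_1*.
Numerically q_2/q_1 = 0.07116, so q_1* = 62/(3.1 + 11.25·0.07116) = 15.8952.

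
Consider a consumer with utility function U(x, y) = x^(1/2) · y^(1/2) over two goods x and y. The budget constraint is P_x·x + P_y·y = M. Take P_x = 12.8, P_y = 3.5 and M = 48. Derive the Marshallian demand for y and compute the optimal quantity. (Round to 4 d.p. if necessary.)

y* = 6.8571

MU_x/MU_y = (0.5·y)/(0.5·x); tangency sets this equal to P_x/P_y.
So 0.5·P_y·y = 0.5·P_x·x; combined with the budget, a share 0.5 of income goes to x.
Demand: x*(P_x,P_y,M) = 0.5·M/P_x and y* = 0.5·M/P_y.
At P_x=12.8, P_y=3.5, M=48: y* = 0.5·48/3.5 = 6.8571.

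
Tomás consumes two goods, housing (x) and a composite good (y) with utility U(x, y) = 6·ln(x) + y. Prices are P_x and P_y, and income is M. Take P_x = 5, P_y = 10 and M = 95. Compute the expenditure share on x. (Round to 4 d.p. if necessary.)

share on x = 0.6316

So x*(P_x,P_y) = 6·P_y/P_x, independent of income; and y* = (M − 6·P_y)/P_y.
At the given prices: x* = 6·10/5 = 12, and y* = 3.5.
Expenditure on x: 5·12 = 60; share = 0.6316.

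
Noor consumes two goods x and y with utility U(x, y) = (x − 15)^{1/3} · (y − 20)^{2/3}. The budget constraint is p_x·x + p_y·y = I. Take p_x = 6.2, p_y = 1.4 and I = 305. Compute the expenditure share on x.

Discretionary income = 305 − 15·6.2 − 20·1.4 = 184; x* = 15 + 1/3·184/6.2 = 24.8925; y* = 20 + 2/3·184/1.4 = 107.619.
Expenditure on x: 6.2·24.8925 = 154.3333; share = 0.506.

share on x = 0.506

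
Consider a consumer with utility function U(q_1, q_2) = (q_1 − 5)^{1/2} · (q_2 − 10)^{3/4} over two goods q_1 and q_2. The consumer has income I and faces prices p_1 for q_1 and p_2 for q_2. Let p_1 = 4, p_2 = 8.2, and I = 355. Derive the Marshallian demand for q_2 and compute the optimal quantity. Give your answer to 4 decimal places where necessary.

This is Cobb-Douglas in (q_1−5, q_2−10): tangency gives 0.5·p_2·(q_2−10) = 0.75·p_1·(q_1−5).
Substituting into the budget: q_1* = 5 + 0.4·(I − 5·p_1 − 10·p_2)/p_1, and q_2* = 10 + 0.6·(…)/p_2.
Discretionary income = 355 − 5·4 − 10·8.2 = 253; q_2* = 10 + 0.6·253/8.2 = 28.5122.

q_2* = 28.5122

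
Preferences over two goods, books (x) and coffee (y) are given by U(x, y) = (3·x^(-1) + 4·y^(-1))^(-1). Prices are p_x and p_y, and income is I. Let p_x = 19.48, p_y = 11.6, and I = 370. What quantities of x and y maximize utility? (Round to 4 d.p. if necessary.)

x* = 10.0441, y* = 15.0295

MU_x ∝ 3·x^(-2), MU_y ∝ 4·y^(-2), so MRS = (3/4)·(y/x)^(2) = p_x/p_y.
Solve for the ratio: y/x = [(4/3)·p_x/p_y]^(0.5).
With the ratio pinned down, the budget gives x* = I/(p_x + p_y·(y/x)) and y* = (y/x)·x*.
Numerically y/x = 1.496356, so x* = 370/(19.48 + 11.6·1.496356) = 10.0441 and y* = 1.496356·10.0441 = 15.0295.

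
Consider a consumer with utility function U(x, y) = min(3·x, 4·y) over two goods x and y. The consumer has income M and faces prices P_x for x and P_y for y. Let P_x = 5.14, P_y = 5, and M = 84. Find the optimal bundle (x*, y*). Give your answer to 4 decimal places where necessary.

x* = 9.4488, y* = 7.0866

Demand: x*(P_x,P_y,M) = 4·M/(4·P_x + 3·P_y), y* = 3·M/(4·P_x + 3·P_y).
Here 4·5.14 + 3·5 = 35.56, giving x* = 9.4488 and y* = 7.0866.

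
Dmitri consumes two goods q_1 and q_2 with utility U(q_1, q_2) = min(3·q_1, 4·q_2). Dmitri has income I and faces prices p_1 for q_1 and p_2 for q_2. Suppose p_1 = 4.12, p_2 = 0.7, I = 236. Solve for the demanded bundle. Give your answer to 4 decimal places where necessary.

q_1* = 50.8073, q_2* = 38.1055

With perfect complements, no substitution: consume in ratio q_1:q_2 = 4:3.
Budget: p_1·q_1 + p_2·(3/4)·q_1 = I, so (4·p_1 + 3·p_2)·q_1 = 4·I.
Demand: q_1*(p_1,p_2,I) = 4·I/(4·p_1 + 3·p_2), q_2* = 3·I/(4·p_1 + 3·p_2).
Here 4·4.12 + 3·0.7 = 18.58, giving q_1* = 50.8073 and q_2* = 38.1055.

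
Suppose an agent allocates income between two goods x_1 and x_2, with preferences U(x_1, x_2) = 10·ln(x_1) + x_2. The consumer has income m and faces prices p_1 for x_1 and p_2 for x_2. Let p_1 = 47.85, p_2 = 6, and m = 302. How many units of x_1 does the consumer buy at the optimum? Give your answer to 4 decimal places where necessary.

x_1* = 1.2539

Set MRS = p_1/p_2: (10/x_1)/1 = p_1/p_2.
So x_1*(p_1,p_2) = 10·p_2/p_1, independent of income; and x_2* = (m − 10·p_2)/p_2.
At the given prices: x_1* = 10·6/47.85 = 1.2539.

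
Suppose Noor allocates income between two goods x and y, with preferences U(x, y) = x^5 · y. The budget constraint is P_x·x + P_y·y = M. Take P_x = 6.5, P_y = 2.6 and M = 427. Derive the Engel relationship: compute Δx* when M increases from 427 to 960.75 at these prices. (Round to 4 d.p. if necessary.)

Δx* = 68.4295

MU_x/MU_y = (5·y)/(x); tangency sets this equal to P_x/P_y.
So 5·P_y·y = P_x·x; combined with the budget, a share 5/6 of income goes to x.
Demand: x*(P_x,P_y,M) = 5/6·M/P_x and y* = 1/6·M/P_y.
At P_x=6.5, P_y=2.6, M=427: x* = 5/6·427/6.5 = 54.7436.
At M' = 960.75: x* = 123.1731. Change: 123.1731 − 54.7436 = 68.4295.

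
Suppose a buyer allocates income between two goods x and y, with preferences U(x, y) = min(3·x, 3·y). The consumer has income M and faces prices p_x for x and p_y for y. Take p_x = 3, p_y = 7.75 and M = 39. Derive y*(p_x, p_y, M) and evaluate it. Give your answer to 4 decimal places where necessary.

With perfect complements, no substitution: consume in ratio x:y = 3:3.
Budget: p_x·x + p_y·x = M, so (3·p_x + 3·p_y)·x = 3·M.
Demand: x*(p_x,p_y,M) = 3·M/(3·p_x + 3·p_y), y* = 3·M/(3·p_x + 3·p_y).
Here 3·3 + 3·7.75 = 32.25, giving y* = 3.6279.

y* = 3.6279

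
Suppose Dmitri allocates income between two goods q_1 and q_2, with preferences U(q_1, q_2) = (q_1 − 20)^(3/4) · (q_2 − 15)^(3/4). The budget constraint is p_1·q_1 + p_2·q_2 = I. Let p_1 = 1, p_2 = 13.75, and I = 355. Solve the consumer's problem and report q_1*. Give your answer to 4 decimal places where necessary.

After buying the subsistence bundle (20, 15), a share 0.5 of the remaining income goes to q_1: q_1* = 20 + 0.5·(I − 20p_1 − 15p_2)/p_1.
Discretionary income = 355 − 20·1 − 15·13.75 = 128.75; q_1* = 20 + 0.5·128.75/1 = 84.375.

q_1* = 84.375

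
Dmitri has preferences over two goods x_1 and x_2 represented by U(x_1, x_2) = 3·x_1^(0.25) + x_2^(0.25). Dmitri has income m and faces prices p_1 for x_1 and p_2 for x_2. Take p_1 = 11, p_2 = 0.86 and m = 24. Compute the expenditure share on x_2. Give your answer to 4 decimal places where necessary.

From the CES first-order condition, 3·(x_2/x_1)^(0.75) = p_1/p_2.
Hence x_2/x_1 = ((1/3)·p_1/p_2)^(1/(0.75)), i.e. raised to the 4/3 power.
Substitute x_2 = (x_2/x_1)·x_1 into the budget: x_1* = m/(p_1 + p_2·(x_2/x_1)).
Numerically x_2/x_1 = 6.913489, so x_1* = 24/(11 + 0.86·6.913489) = 1.4163 and x_2* = 6.913489·1.4163 = 9.7916.
Expenditure on x_2: 0.86·9.7916 = 8.4207; share = 0.3509.

share on x_2 = 0.3509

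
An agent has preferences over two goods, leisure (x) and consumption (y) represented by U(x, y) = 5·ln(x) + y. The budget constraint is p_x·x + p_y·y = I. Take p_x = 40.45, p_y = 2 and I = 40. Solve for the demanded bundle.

x* = 0.2472, y* = 15

MU_x = 5/x, MU_y = 1. Tangency: 5/x = p_x/p_y.
So x*(p_x,p_y) = 5·p_y/p_x, independent of income; and y* = (I − 5·p_y)/p_y.
At the given prices: x* = 5·2/40.45 = 0.2472, and y* = 15.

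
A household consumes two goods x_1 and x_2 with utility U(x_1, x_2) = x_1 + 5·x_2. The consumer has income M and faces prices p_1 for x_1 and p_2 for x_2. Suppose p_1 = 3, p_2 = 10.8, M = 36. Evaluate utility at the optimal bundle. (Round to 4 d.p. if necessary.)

Perfect substitutes: compare marginal utility per dollar. 1/p_1 vs 5/p_2 → 0.3333 vs 0.463.
x_2 gives more utility per dollar, so spend all income on x_2: x_2* = M/p_2, x_1* = 0.
Numerically: x_1* = 0, x_2* = 3.3333.
Utility at the optimum: U(0, 3.3333) = 16.6667.

V = 16.6667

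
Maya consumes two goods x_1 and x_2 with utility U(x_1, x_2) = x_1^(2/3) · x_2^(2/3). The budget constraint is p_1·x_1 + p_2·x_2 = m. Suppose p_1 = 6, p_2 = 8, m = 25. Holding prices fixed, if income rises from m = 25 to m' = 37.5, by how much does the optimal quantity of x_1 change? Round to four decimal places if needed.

Tangency: MRS = x_2/x_1 = p_1/p_2.
So 2/3·p_2·x_2 = 2/3·p_1·x_1; combined with the budget, a share 0.5 of income goes to x_1.
Demand: x_1*(p_1,p_2,m) = 0.5·m/p_1 and x_2* = 0.5·m/p_2.
At p_1=6, p_2=8, m=25: x_1* = 0.5·25/6 = 2.0833.
At m' = 37.5: x_1* = 3.125. Change: 3.125 − 2.0833 = 1.0417.

Δx_1* = 1.0417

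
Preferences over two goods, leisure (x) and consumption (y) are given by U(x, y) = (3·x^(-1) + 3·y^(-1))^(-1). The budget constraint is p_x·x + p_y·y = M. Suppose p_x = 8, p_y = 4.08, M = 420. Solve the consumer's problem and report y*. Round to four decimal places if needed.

y* = 42.8872

MU_x ∝ 3·x^(-2), MU_y ∝ 3·y^(-2), so MRS = (y/x)^(2) = p_x/p_y.
Hence y/x = (p_x/p_y)^(1/(2)), i.e. raised to the 0.5 power.
With the ratio pinned down, the budget gives x* = M/(p_x + p_y·(y/x)) and y* = (y/x)·x*.
Numerically y/x = 1.40028, so x* = 420/(8 + 4.08·1.40028) = 30.6276 and y* = 1.40028·30.6276 = 42.8872.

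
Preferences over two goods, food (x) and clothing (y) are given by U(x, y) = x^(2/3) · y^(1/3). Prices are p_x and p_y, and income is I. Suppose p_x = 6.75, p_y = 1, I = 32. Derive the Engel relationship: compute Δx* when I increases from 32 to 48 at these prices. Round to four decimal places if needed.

Demand: x*(p_x,p_y,I) = 2/3·I/p_x and y* = 1/3·I/p_y.
At p_x=6.75, p_y=1, I=32: x* = 2/3·32/6.75 = 3.1605.
At I' = 48: x* = 4.7407. Change: 4.7407 − 3.1605 = 1.5802.

Δx* = 1.5802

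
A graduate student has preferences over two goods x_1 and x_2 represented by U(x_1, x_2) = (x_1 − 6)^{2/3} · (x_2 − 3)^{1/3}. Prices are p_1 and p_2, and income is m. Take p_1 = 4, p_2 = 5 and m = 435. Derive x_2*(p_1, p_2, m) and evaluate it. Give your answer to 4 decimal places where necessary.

x_2* = 29.4

This is Cobb-Douglas in (x_1−6, x_2−3): tangency gives 2/3·p_2·(x_2−3) = 1/3·p_1·(x_1−6).
Substituting into the budget: x_1* = 6 + 2/3·(m − 6·p_1 − 3·p_2)/p_1, and x_2* = 3 + 1/3·(…)/p_2.
Discretionary income = 435 − 6·4 − 3·5 = 396; x_2* = 3 + 1/3·396/5 = 29.4.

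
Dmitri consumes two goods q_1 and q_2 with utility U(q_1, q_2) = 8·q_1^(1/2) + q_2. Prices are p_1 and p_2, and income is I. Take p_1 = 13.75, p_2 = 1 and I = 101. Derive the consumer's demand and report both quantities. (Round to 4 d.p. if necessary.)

MU_q_1 = 4/√q_1, MU_q_2 = 1. Tangency: 4/√q_1 = p_1/p_2.
Thus q_1* = (4·p_2/p_1)² — independent of I — with the rest of income spent on q_2.
Plugging in: q_1* = (4·1/13.75)² = 0.0846, q_2* = 99.8364.

q_1* = 0.0846, q_2* = 99.8364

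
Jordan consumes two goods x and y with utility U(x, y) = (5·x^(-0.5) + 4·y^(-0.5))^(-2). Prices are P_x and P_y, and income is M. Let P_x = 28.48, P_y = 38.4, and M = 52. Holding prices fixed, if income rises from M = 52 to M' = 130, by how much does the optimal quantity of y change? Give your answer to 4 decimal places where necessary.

Δy* = 0.9907

With the ratio pinned down, the budget gives x* = M/(P_x + P_y·(y/x)) and y* = (y/x)·x*.
Numerically y/x = 0.706099, so x* = 52/(28.48 + 38.4·0.706099) = 0.9353 and y* = 0.706099·0.9353 = 0.6604.
At M' = 130: y* = 1.6511. Change: 1.6511 − 0.6604 = 0.9907.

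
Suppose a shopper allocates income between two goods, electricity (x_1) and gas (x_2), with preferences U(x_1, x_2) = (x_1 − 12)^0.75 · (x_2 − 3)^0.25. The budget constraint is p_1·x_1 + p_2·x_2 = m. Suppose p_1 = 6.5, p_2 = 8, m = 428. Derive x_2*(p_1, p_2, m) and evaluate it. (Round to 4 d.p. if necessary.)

x_2* = 13.1875

Let x_1' = x_1−12, x_2' = x_2−3. MRS = 3·x_2'/x_1' = p_1/p_2.
Substituting into the budget: x_1* = 12 + 0.75·(m − 12·p_1 − 3·p_2)/p_1, and x_2* = 3 + 0.25·(…)/p_2.
Discretionary income = 428 − 12·6.5 − 3·8 = 326; x_2* = 3 + 0.25·326/8 = 13.1875.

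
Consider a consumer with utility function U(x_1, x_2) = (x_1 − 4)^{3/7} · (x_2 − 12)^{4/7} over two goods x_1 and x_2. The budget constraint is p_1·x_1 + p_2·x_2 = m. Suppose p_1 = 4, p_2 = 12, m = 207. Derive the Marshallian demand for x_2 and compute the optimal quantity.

This is Cobb-Douglas in (x_1−4, x_2−12): tangency gives 3/7·p_2·(x_2−12) = 4/7·p_1·(x_1−4).
Substituting into the budget: x_1* = 4 + 3/7·(m − 4·p_1 − 12·p_2)/p_1, and x_2* = 12 + 4/7·(…)/p_2.
Discretionary income = 207 − 4·4 − 12·12 = 47; x_2* = 12 + 4/7·47/12 = 14.2381.

x_2* = 14.2381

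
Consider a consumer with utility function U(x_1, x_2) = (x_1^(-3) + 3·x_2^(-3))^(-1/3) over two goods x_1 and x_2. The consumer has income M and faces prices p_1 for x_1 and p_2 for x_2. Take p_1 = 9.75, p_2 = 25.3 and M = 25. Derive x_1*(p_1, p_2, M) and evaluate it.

MU_x_1 ∝ x_1^(-4), MU_x_2 ∝ 3·x_2^(-4), so MRS = (1/3)·(x_2/x_1)^(4) = p_1/p_2.
Solve for the ratio: x_2/x_1 = [3·p_1/p_2]^(0.25).
With the ratio pinned down, the budget gives x_1* = M/(p_1 + p_2·(x_2/x_1)) and x_2* = (x_2/x_1)·x_1*.
Numerically x_2/x_1 = 1.036935, so x_1* = 25/(9.75 + 25.3·1.036935) = 0.6947.

x_1* = 0.6947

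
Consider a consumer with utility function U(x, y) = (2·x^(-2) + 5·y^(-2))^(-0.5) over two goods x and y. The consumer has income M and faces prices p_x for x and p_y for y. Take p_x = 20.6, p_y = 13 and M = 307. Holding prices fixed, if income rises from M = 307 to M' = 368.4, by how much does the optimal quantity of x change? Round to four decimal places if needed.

MRS = MU_x/MU_y = (2/5)·(y/x)^(3). Set equal to p_x/p_y.
Solve for the ratio: y/x = [(5/2)·p_x/p_y]^(1/3).
With the ratio pinned down, the budget gives x* = M/(p_x + p_y·(y/x)) and y* = (y/x)·x*.
Numerically y/x = 1.582297, so x* = 307/(20.6 + 13·1.582297) = 7.4569.
At M' = 368.4: x* = 8.9483. Change: 8.9483 − 7.4569 = 1.4914.

Δx* = 1.4914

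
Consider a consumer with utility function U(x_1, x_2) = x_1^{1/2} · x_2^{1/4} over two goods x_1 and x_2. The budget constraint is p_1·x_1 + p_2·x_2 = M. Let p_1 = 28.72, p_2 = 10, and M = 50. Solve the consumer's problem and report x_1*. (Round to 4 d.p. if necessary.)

MU_x_1/MU_x_2 = (0.5·x_2)/(0.25·x_1); tangency sets this equal to p_1/p_2.
Rearranging, p_2·x_2 = (1/2)·p_1·x_1. Substituting into the budget gives p_1·x_1·(1 + (1/2)) = M.
Demand: x_1*(p_1,p_2,M) = 2/3·M/p_1 and x_2* = 1/3·M/p_2.
At p_1=28.72, p_2=10, M=50: x_1* = 2/3·50/28.72 = 1.1606.

x_1* = 1.1606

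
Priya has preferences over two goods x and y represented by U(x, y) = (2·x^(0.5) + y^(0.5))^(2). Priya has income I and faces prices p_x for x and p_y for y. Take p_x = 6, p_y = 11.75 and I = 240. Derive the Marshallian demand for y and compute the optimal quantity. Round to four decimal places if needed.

From the CES first-order condition, 2·(y/x)^(0.5) = p_x/p_y.
Hence y/x = ((1/2)·p_x/p_y)^(1/(0.5)), i.e. raised to the 2 power.
Substitute y = (y/x)·x into the budget: x* = I/(p_x + p_y·(y/x)).
Numerically y/x = 0.065188, so x* = 240/(6 + 11.75·0.065188) = 35.4717 and y* = 0.065188·35.4717 = 2.3123.

y* = 2.3123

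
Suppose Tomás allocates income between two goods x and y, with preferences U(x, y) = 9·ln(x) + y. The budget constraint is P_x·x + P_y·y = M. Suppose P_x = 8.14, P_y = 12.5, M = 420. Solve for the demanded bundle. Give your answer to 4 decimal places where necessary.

Set MRS = P_x/P_y: (9/x)/1 = P_x/P_y.
So x*(P_x,P_y) = 9·P_y/P_x, independent of income; and y* = (M − 9·P_y)/P_y.
At the given prices: x* = 9·12.5/8.14 = 13.8206, and y* = 24.6.

x* = 13.8206, y* = 24.6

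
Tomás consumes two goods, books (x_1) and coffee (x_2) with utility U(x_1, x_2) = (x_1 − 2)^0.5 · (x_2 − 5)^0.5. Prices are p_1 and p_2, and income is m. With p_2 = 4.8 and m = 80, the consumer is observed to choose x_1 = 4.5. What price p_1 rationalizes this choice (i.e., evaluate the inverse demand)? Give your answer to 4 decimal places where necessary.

p_1 = 8

Let x_1' = x_1−2, x_2' = x_2−5. MRS = x_2'/x_1' = p_1/p_2.
Substituting into the budget: x_1* = 2 + 0.5·(m − 2·p_1 − 5·p_2)/p_1, and x_2* = 5 + 0.5·(…)/p_2.
Set x_1* = 4.5 in the demand function and solve for p_1: p_1 = 8.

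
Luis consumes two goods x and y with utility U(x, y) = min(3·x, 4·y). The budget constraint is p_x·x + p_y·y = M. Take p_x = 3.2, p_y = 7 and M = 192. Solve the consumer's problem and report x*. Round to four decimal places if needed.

With perfect complements, no substitution: consume in ratio x:y = 4:3.
Budget: p_x·x + p_y·(3/4)·x = M, so (4·p_x + 3·p_y)·x = 4·M.
Demand: x*(p_x,p_y,M) = 4·M/(4·p_x + 3·p_y), y* = 3·M/(4·p_x + 3·p_y).
Here 4·3.2 + 3·7 = 33.8, giving x* = 22.7219.

x* = 22.7219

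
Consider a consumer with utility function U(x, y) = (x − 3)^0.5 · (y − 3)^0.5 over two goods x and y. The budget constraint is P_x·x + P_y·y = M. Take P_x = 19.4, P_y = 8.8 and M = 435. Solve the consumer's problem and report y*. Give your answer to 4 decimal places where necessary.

MRS = (y−3)/(x−3). Tangency with P_x/P_y gives y−3 = (P_x/P_y)·(x−3).
Substituting into the budget: x* = 3 + 0.5·(M − 3·P_x − 3·P_y)/P_x, and y* = 3 + 0.5·(…)/P_y.
Discretionary income = 435 − 3·19.4 − 3·8.8 = 350.4; y* = 3 + 0.5·350.4/8.8 = 22.9091.

y* = 22.9091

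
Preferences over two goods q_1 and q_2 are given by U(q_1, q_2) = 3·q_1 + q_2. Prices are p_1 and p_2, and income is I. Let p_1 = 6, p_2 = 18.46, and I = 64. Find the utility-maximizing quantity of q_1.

q_1* = 10.6667

Linear utility — the consumer picks whichever good has higher MU/price: 3/6 = 0.5 vs 1/18.46 = 0.0542.
q_1 gives more utility per dollar, so spend all income on q_1: q_1* = I/p_1, q_2* = 0.
Numerically: q_1* = 10.6667, q_2* = 0.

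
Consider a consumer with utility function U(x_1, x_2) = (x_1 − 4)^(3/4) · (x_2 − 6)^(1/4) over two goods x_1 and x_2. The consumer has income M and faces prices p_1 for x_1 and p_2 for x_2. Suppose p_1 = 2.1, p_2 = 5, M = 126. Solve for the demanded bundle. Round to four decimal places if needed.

This is Cobb-Douglas in (x_1−4, x_2−6): tangency gives 0.75·p_2·(x_2−6) = 0.25·p_1·(x_1−4).
After buying the subsistence bundle (4, 6), a share 0.75 of the remaining income goes to x_1: x_1* = 4 + 0.75·(M − 4p_1 − 6p_2)/p_1.
Discretionary income = 126 − 4·2.1 − 6·5 = 87.6; x_1* = 4 + 0.75·87.6/2.1 = 35.2857; x_2* = 6 + 0.25·87.6/5 = 10.38.

x_1* = 35.2857, x_2* = 10.38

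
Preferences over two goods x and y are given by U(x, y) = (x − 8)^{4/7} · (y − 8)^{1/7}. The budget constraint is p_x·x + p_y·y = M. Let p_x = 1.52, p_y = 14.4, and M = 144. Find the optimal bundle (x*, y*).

MRS = 4·(y−8)/(x−8). Tangency with p_x/p_y gives y−8 = (1/4)·(p_x/p_y)·(x−8).
After buying the subsistence bundle (8, 8), a share 0.8 of the remaining income goes to x: x* = 8 + 0.8·(M − 8p_x − 8p_y)/p_x.
Discretionary income = 144 − 8·1.52 − 8·14.4 = 16.64; x* = 8 + 0.8·16.64/1.52 = 16.7579; y* = 8 + 0.2·16.64/14.4 = 8.2311.

x* = 16.7579, y* = 8.2311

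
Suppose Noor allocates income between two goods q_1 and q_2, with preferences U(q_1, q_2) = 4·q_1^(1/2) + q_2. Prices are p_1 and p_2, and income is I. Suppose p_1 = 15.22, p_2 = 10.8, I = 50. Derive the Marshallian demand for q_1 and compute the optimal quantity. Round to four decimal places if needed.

MU_q_1 = 2/√q_1, MU_q_2 = 1. Tangency: 2/√q_1 = p_1/p_2.
Solve: √q_1 = 2·p_2/p_1, so q_1*(p_1,p_2) = (2·p_2/p_1)², and q_2* = (I − p_1·q_1*)/p_2.
Plugging in: q_1* = (2·10.8/15.22)² = 2.0141.

q_1* = 2.0141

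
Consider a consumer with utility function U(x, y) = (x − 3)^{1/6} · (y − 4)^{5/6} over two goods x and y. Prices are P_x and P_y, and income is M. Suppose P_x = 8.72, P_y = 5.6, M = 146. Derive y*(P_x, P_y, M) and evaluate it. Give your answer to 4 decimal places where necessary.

y* = 18.5

Let x' = x−3, y' = y−4. MRS = (1/5)·y'/x' = P_x/P_y.
After buying the subsistence bundle (3, 4), a share 1/6 of the remaining income goes to x: x* = 3 + 1/6·(M − 3P_x − 4P_y)/P_x.
Discretionary income = 146 − 3·8.72 − 4·5.6 = 97.44; y* = 4 + 5/6·97.44/5.6 = 18.5.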